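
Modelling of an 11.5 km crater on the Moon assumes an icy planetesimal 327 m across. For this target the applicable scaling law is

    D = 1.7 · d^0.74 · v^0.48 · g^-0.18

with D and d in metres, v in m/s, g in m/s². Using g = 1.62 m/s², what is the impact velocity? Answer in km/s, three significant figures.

v ≈ 15.2 km/s

Rearranging for v: v = [D / (1.7 · 327^0.74 · 1.62^-0.18)]^(1/0.48).
D = 11500 m.
327^0.74 = 72.57
1.62^-0.18 = 0.9168
Denominator = 1.7 × 72.57 × 0.9168 = 113.1
D / 113.1 = 11500 / 113.1 = 101.7
v = 101.7^(1/0.48) = 101.7^2.0833 = 15200 m/s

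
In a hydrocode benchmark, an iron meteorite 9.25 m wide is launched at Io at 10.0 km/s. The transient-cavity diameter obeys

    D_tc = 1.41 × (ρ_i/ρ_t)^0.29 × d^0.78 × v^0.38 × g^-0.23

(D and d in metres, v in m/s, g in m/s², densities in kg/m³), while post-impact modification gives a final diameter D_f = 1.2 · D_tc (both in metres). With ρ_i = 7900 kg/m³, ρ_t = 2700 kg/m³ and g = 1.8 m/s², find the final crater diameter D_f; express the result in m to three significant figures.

D_f ≈ 379 m

v = 10000 m/s.
(ρ_i/ρ_t)^0.29 = (7900/2700)^0.29 = 1.365
d^0.78 = 9.25^0.78 = 5.670
v^0.38 = 10000^0.38 = 33.11
g^-0.23 = 1.8^-0.23 = 0.8735
D_tc = 1.41 × 1.365 × 5.670 × 33.11 × 0.8735 = 315.6 m
D_f = 1.2 × 315.6 = 378.7 m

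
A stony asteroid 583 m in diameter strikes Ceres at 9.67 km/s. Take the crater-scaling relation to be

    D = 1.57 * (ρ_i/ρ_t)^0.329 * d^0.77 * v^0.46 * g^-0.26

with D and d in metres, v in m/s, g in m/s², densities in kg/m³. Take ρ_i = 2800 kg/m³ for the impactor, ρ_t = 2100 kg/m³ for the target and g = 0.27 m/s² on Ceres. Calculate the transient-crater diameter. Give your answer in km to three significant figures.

D ≈ 22.3 km

In SI units: v = 9670 m/s.
(ρ_i/ρ_t)^0.329 = (2800/2100)^0.329 = 1.099
d^0.77 = 583^0.77 = 134.8
v^0.46 = 9670^0.46 = 68.12
g^-0.26 = 0.27^-0.26 = 1.406
D = 1.57 × 1.099 × 134.8 × 68.12 × 1.406 = 22277 m
   = 22.28 km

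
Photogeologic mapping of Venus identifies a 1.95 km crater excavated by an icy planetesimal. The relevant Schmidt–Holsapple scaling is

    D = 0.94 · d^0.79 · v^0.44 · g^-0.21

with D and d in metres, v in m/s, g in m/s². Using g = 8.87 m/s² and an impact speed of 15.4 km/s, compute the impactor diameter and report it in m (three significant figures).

d ≈ 131 m

Rearranging for d: d = [D / (0.94 · 15400^0.44 · 8.87^-0.21)]^(1/0.79).
D = 1950 m.
15400^0.44 = 69.58
8.87^-0.21 = 0.6323
Denominator = 0.94 × 69.58 × 0.6323 = 41.36
D / 41.36 = 1950 / 41.36 = 47.15
d = 47.15^(1/0.79) = 47.15^1.2658 = 131.3 m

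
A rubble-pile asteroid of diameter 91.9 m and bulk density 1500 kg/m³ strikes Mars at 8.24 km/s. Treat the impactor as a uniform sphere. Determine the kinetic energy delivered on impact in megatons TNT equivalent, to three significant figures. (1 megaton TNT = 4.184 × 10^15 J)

v = 8240 m/s.
Mass m = (π/6) ρ d³ = (π/6) × 1500 × (91.9)³ = 6.096 × 10^8 kg
E = ½ m v² = 0.5 × 6.096 × 10^8 × (8240)² = 2.070 × 10^16 J
   = 2.070 × 10^16 / 4.184×10^15 = 4.947 Mt

E ≈ 4.95 Mt TNT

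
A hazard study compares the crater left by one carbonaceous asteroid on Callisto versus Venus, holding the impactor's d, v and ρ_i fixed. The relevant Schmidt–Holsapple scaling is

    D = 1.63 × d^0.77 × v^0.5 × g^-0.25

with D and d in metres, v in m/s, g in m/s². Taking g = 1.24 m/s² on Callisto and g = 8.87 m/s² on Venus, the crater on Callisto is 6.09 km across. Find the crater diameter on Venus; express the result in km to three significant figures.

D ≈ 3.72 km

All impactor-dependent factors cancel in the ratio, leaving D_Venus/D_Callisto = (g_Venus/g_Callisto)^-0.25.
(8.87/1.24)^-0.25 = 7.153^-0.25 = 0.6115
D_Venus = 0.6115 × 6.09 km = 3.72 km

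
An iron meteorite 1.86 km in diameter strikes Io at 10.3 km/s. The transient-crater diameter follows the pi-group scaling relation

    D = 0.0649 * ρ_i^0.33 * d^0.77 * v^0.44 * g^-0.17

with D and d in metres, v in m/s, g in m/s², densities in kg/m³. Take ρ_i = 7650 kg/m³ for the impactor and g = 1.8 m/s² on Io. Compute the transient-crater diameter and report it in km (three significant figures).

D ≈ 21.6 km

In SI units: d = 1860 m, v = 10300 m/s.
ρ_i^0.33 = 7650^0.33 = 19.13
d^0.77 = 1860^0.77 = 329.2
v^0.44 = 10300^0.44 = 58.30
g^-0.17 = 1.8^-0.17 = 0.9049
D = 0.0649 × 19.13 × 329.2 × 58.30 × 0.9049 = 21562 m
   = 21.56 km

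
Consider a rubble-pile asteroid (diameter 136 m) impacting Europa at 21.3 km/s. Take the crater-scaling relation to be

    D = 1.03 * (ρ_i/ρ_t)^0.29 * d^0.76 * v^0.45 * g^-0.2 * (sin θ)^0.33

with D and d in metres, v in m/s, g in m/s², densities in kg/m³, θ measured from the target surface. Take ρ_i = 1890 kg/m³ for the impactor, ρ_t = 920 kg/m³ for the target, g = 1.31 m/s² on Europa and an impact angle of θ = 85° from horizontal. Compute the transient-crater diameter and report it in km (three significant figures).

D ≈ 4.45 km

In SI units: v = 21300 m/s.
(ρ_i/ρ_t)^0.29 = (1890/920)^0.29 = 1.232
d^0.76 = 136^0.76 = 41.83
v^0.45 = 21300^0.45 = 88.67
g^-0.2 = 1.31^-0.2 = 0.9474
(sin 85°)^0.33 = 0.9962^0.33 = 0.9987
D = 1.03 × 1.232 × 41.83 × 88.67 × 0.9474 × 0.9987 = 4453 m
   = 4.453 km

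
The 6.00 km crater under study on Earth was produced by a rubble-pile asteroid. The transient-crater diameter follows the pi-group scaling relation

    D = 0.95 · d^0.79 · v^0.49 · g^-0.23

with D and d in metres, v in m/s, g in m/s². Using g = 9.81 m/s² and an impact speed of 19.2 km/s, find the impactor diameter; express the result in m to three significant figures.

Rearranging for d: d = [D / (0.95 · 19200^0.49 · 9.81^-0.23)]^(1/0.79).
D = 6000 m.
19200^0.49 = 125.6
9.81^-0.23 = 0.5914
Denominator = 0.95 × 125.6 × 0.5914 = 70.57
D / 70.57 = 6000 / 70.57 = 85.02
d = 85.02^(1/0.79) = 85.02^1.2658 = 276.9 m

d ≈ 277 m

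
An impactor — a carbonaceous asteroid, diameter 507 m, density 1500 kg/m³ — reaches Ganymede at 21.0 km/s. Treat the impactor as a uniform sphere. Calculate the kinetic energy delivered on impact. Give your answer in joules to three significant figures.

v = 21000 m/s.
Mass m = (π/6) ρ d³ = (π/6) × 1500 × (507)³ = 1.024 × 10^11 kg
E = ½ m v² = 0.5 × 1.024 × 10^11 × (21000)² = 2.258 × 10^19 J

E ≈ 2.26 × 10^19 J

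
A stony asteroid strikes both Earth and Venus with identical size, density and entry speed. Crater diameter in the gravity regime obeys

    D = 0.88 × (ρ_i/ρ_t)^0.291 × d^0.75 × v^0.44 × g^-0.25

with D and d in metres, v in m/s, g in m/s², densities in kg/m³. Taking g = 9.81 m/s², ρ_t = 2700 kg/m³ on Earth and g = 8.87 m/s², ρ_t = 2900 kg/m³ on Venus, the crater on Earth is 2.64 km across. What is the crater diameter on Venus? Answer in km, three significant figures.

D ≈ 2.65 km

The impactor-only factors (d, v, ρ_i) cancel in the ratio, leaving D_Venus/D_Earth = (g_Venus/g_Earth)^-0.25 · (ρ_t,Earth/ρ_t,Venus)^0.291.
(8.87/9.81)^-0.25 = 0.9042^-0.25 = 1.025
(2700/2900)^0.291 = 0.9310^0.291 = 0.9794
Ratio = 1.025 × 0.9794 = 1.004
D_Venus = 1.004 × 2.64 km = 2.65 km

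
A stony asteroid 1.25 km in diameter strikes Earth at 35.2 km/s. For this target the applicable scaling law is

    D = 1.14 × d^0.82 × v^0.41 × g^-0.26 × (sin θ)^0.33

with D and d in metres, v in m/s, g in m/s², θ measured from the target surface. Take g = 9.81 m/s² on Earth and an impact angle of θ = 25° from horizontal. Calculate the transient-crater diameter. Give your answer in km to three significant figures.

In SI units: d = 1250 m, v = 35200 m/s.
d^0.82 = 1250^0.82 = 346.3
v^0.41 = 35200^0.41 = 73.13
g^-0.26 = 9.81^-0.26 = 0.5523
(sin 25°)^0.33 = 0.4226^0.33 = 0.7526
D = 1.14 × 346.3 × 73.13 × 0.5523 × 0.7526 = 12000 m
   = 12.00 km

D ≈ 12.0 km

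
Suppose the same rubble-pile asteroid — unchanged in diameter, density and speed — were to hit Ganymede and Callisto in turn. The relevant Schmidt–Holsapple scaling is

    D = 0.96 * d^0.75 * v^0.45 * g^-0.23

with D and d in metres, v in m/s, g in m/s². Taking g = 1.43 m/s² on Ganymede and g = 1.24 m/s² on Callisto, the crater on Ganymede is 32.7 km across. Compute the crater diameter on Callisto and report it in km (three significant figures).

D ≈ 33.8 km

All impactor-dependent factors cancel in the ratio, leaving D_Callisto/D_Ganymede = (g_Callisto/g_Ganymede)^-0.23.
(1.24/1.43)^-0.23 = 0.8671^-0.23 = 1.033
D_Callisto = 1.033 × 32.7 km = 33.8 km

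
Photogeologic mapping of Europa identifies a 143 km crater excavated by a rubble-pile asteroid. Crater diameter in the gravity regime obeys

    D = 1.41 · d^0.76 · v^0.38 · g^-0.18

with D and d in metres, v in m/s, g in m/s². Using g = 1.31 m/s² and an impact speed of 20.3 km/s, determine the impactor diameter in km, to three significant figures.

Rearranging for d: d = [D / (1.41 · 20300^0.38 · 1.31^-0.18)]^(1/0.76).
D = 143000 m.
20300^0.38 = 43.34
1.31^-0.18 = 0.9526
Denominator = 1.41 × 43.34 × 0.9526 = 58.21
D / 58.21 = 143000 / 58.21 = 2457
d = 2457^(1/0.76) = 2457^1.3158 = 28913 m

d ≈ 28.9 km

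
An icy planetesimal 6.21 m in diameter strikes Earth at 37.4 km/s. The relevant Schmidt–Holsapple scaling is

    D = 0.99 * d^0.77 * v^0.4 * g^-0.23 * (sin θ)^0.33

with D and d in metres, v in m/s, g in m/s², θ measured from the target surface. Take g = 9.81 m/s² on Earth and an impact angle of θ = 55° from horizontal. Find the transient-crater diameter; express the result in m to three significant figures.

In SI units: v = 37400 m/s.
d^0.77 = 6.21^0.77 = 4.080
v^0.4 = 37400^0.4 = 67.48
g^-0.23 = 9.81^-0.23 = 0.5914
(sin 55°)^0.33 = 0.8192^0.33 = 0.9363
D = 0.99 × 4.080 × 67.48 × 0.5914 × 0.9363 = 150.9 m

D ≈ 151 m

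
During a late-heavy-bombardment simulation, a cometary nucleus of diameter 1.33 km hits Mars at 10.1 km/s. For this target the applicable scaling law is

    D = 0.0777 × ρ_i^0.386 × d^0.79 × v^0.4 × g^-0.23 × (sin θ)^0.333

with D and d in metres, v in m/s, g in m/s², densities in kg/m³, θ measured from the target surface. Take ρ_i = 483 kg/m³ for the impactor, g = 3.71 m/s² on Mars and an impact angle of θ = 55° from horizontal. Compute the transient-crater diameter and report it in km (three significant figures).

D ≈ 6.86 km

In SI units: d = 1330 m, v = 10100 m/s.
ρ_i^0.386 = 483^0.386 = 10.86
d^0.79 = 1330^0.79 = 293.7
v^0.4 = 10100^0.4 = 39.97
g^-0.23 = 3.71^-0.23 = 0.7397
(sin 55°)^0.333 = 0.8192^0.333 = 0.9357
D = 0.0777 × 10.86 × 293.7 × 39.97 × 0.7397 × 0.9357 = 6856 m
   = 6.856 km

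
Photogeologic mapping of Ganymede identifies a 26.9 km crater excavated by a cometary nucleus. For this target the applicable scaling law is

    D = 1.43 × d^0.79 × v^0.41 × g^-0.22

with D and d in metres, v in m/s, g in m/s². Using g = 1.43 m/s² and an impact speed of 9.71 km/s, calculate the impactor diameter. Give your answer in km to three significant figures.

d ≈ 2.42 km

Rearranging for d: d = [D / (1.43 · 9710^0.41 · 1.43^-0.22)]^(1/0.79).
D = 26900 m.
9710^0.41 = 43.13
1.43^-0.22 = 0.9243
Denominator = 1.43 × 43.13 × 0.9243 = 57.01
D / 57.01 = 26900 / 57.01 = 471.8
d = 471.8^(1/0.79) = 471.8^1.2658 = 2423 m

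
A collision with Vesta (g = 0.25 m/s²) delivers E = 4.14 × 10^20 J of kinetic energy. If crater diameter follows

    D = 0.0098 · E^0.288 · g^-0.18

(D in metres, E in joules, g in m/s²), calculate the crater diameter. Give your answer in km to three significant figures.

D ≈ 10.9 km

E^0.288 = (4.14 × 10^20)^0.288 = 8.664 × 10^5
g^-0.18 = 0.25^-0.18 = 1.283
D = 0.0098 × 8.664 × 10^5 × 1.283 = 10894 m
   = 10.89 km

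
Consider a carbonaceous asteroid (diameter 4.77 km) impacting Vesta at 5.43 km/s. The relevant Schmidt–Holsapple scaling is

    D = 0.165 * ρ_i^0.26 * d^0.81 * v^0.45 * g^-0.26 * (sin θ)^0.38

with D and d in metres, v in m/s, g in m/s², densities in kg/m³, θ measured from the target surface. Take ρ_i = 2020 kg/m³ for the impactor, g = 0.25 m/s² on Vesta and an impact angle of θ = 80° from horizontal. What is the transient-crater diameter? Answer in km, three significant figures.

In SI units: d = 4770 m, v = 5430 m/s.
ρ_i^0.26 = 2020^0.26 = 7.234
d^0.81 = 4770^0.81 = 954.1
v^0.45 = 5430^0.45 = 47.94
g^-0.26 = 0.25^-0.26 = 1.434
(sin 80°)^0.38 = 0.9848^0.38 = 0.9942
D = 0.165 × 7.234 × 954.1 × 47.94 × 1.434 × 0.9942 = 77835 m
   = 77.84 km

D ≈ 77.8 km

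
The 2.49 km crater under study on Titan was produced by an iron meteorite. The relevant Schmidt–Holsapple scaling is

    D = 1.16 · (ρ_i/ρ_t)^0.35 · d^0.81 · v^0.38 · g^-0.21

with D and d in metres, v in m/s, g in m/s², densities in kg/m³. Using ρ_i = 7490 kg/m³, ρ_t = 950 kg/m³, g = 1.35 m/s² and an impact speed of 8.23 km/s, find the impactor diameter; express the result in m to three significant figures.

d ≈ 83.7 m

Rearranging for d: d = [D / (1.16 · (7490/950)^0.35 · 8230^0.38 · 1.35^-0.21)]^(1/0.81).
D = 2490 m.
(7490/950)^0.35 = 2.060
8230^0.38 = 30.75
1.35^-0.21 = 0.9389
Denominator = 1.16 × 2.060 × 30.75 × 0.9389 = 68.99
D / 68.99 = 2490 / 68.99 = 36.09
d = 36.09^(1/0.81) = 36.09^1.2346 = 83.70 m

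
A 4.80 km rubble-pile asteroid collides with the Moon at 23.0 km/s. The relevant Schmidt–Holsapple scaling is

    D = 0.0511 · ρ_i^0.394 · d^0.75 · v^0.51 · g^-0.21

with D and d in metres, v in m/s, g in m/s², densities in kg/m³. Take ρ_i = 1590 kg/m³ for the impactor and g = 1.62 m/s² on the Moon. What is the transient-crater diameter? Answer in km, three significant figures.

In SI units: d = 4800 m, v = 23000 m/s.
ρ_i^0.394 = 1590^0.394 = 18.25
d^0.75 = 4800^0.75 = 576.7
v^0.51 = 23000^0.51 = 167.7
g^-0.21 = 1.62^-0.21 = 0.9037
D = 0.0511 × 18.25 × 576.7 × 167.7 × 0.9037 = 81506 m
   = 81.51 km

D ≈ 81.5 km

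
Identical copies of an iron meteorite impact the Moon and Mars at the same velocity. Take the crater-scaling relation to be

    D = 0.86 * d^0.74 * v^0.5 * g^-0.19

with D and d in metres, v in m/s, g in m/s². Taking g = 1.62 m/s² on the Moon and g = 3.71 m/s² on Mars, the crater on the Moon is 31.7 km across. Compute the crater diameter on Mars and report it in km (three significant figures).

All impactor-dependent factors cancel in the ratio, leaving D_Mars/D_Moon = (g_Mars/g_Moon)^-0.19.
(3.71/1.62)^-0.19 = 2.290^-0.19 = 0.8543
D_Mars = 0.8543 × 31.7 km = 27.1 km

D ≈ 27.1 km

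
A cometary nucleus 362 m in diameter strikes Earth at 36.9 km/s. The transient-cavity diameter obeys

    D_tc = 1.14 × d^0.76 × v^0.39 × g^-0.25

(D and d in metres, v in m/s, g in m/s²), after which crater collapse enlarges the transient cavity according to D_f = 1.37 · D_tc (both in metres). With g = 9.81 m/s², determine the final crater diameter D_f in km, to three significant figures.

D_f ≈ 4.69 km

v = 36900 m/s.
d^0.76 = 362^0.76 = 88.03
v^0.39 = 36900^0.39 = 60.41
g^-0.25 = 9.81^-0.25 = 0.5650
D_tc = 1.14 × 88.03 × 60.41 × 0.5650 = 3425 m
D_f = 1.37 × 3425 = 4692 m
     = 4.692 km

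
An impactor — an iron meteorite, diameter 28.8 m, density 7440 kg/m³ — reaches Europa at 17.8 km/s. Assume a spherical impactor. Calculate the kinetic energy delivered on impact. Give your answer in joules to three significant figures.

E ≈ 1.47 × 10^16 J

v = 17800 m/s.
Mass m = (π/6) ρ d³ = (π/6) × 7440 × (28.8)³ = 9.306 × 10^7 kg
E = ½ m v² = 0.5 × 9.306 × 10^7 × (17800)² = 1.474 × 10^16 J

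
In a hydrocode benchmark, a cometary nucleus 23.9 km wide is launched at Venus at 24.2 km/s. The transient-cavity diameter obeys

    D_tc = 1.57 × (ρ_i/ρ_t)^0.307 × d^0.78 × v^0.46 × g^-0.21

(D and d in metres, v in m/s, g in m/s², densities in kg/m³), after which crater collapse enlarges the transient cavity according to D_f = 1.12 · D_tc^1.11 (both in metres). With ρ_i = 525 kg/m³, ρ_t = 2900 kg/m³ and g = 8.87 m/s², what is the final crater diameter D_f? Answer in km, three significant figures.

D_f ≈ 664 km

In SI: d = 23900 m, v = 24200 m/s.
(ρ_i/ρ_t)^0.307 = (525/2900)^0.307 = 0.5917
d^0.78 = 23900^0.78 = 2601
v^0.46 = 24200^0.46 = 103.9
g^-0.21 = 8.87^-0.21 = 0.6323
D_tc = 1.57 × 0.5917 × 2601 × 103.9 × 0.6323 = 1.587 × 10^5 m
D_f = 1.12 × (1.587 × 10^5)^1.11 = 6.635 × 10^5 m
     = 663.5 km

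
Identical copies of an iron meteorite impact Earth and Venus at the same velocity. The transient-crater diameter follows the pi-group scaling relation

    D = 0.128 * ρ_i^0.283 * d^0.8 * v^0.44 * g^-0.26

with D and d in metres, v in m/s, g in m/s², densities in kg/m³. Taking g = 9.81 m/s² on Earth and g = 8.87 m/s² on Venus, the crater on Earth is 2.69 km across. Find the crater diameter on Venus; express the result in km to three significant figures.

D ≈ 2.76 km

All impactor-dependent factors cancel in the ratio, leaving D_Venus/D_Earth = (g_Venus/g_Earth)^-0.26.
(8.87/9.81)^-0.26 = 0.9042^-0.26 = 1.027
D_Venus = 1.027 × 2.69 km = 2.76 km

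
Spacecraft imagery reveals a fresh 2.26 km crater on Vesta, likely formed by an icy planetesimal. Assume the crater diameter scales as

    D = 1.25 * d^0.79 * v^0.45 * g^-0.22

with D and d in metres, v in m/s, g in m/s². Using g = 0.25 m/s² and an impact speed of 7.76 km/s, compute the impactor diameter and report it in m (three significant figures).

Rearranging for d: d = [D / (1.25 · 7760^0.45 · 0.25^-0.22)]^(1/0.79).
D = 2260 m.
7760^0.45 = 56.29
0.25^-0.22 = 1.357
Denominator = 1.25 × 56.29 × 1.357 = 95.48
D / 95.48 = 2260 / 95.48 = 23.67
d = 23.67^(1/0.79) = 23.67^1.2658 = 54.89 m

d ≈ 54.9 m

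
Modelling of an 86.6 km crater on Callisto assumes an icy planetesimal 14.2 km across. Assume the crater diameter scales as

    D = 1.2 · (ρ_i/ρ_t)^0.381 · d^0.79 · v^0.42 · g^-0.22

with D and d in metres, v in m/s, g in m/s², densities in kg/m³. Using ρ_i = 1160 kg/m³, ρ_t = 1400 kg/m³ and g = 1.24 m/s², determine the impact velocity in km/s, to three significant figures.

Rearranging for v: v = [D / (1.2 · (1160/1400)^0.381 · 14200^0.79 · 1.24^-0.22)]^(1/0.42).
D = 86600 m.
(1160/1400)^0.381 = 0.9309
14200^0.79 = 1907
1.24^-0.22 = 0.9538
Denominator = 1.2 × 0.9309 × 1907 × 0.9538 = 2032
D / 2032 = 86600 / 2032 = 42.62
v = 42.62^(1/0.42) = 42.62^2.381 = 7588 m/s

v ≈ 7.59 km/s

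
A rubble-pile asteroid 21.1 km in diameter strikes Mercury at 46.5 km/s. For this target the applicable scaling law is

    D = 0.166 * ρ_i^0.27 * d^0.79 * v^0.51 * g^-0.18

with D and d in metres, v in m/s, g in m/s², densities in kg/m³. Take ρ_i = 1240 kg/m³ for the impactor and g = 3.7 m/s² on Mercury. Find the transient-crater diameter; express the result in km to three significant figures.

In SI units: d = 21100 m, v = 46500 m/s.
ρ_i^0.27 = 1240^0.27 = 6.843
d^0.79 = 21100^0.79 = 2607
v^0.51 = 46500^0.51 = 240.1
g^-0.18 = 3.7^-0.18 = 0.7902
D = 0.166 × 6.843 × 2607 × 240.1 × 0.7902 = 5.619 × 10^5 m
   = 561.9 km

D ≈ 562 km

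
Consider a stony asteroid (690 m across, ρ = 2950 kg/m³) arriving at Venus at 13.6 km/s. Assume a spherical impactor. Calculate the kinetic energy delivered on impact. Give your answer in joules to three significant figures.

v = 13600 m/s.
Mass m = (π/6) ρ d³ = (π/6) × 2950 × (690)³ = 5.074 × 10^11 kg
E = ½ m v² = 0.5 × 5.074 × 10^11 × (13600)² = 4.692 × 10^19 J

E ≈ 4.69 × 10^19 J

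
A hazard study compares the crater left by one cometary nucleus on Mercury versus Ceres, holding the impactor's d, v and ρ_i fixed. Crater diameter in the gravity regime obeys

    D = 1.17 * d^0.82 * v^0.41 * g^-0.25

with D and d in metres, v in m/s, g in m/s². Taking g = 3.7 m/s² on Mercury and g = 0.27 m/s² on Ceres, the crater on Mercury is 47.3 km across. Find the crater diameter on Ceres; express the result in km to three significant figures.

All impactor-dependent factors cancel in the ratio, leaving D_Ceres/D_Mercury = (g_Ceres/g_Mercury)^-0.25.
(0.27/3.7)^-0.25 = 0.07297^-0.25 = 1.924
D_Ceres = 1.924 × 47.3 km = 91.0 km

D ≈ 91.0 km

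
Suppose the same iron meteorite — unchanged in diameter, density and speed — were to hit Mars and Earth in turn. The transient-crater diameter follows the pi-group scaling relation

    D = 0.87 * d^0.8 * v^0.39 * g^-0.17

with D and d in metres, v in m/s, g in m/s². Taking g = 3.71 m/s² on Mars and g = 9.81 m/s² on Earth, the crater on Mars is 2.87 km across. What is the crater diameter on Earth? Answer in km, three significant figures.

D ≈ 2.43 km

All impactor-dependent factors cancel in the ratio, leaving D_Earth/D_Mars = (g_Earth/g_Mars)^-0.17.
(9.81/3.71)^-0.17 = 2.644^-0.17 = 0.8476
D_Earth = 0.8476 × 2.87 km = 2.43 km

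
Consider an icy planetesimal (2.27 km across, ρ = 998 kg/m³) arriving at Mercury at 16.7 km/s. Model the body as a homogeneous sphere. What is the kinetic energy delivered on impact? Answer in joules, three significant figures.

E ≈ 8.52 × 10^20 J

d = 2270 m; v = 16700 m/s.
Mass m = (π/6) ρ d³ = (π/6) × 998 × (2270)³ = 6.112 × 10^12 kg
E = ½ m v² = 0.5 × 6.112 × 10^12 × (16700)² = 8.523 × 10^20 J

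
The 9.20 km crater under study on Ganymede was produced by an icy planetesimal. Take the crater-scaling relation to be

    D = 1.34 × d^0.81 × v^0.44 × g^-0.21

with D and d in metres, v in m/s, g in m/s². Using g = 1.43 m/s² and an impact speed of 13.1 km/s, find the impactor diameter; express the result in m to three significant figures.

d ≈ 347 m

Rearranging for d: d = [D / (1.34 · 13100^0.44 · 1.43^-0.21)]^(1/0.81).
D = 9200 m.
13100^0.44 = 64.80
1.43^-0.21 = 0.9276
Denominator = 1.34 × 64.80 × 0.9276 = 80.55
D / 80.55 = 9200 / 80.55 = 114.2
d = 114.2^(1/0.81) = 114.2^1.2346 = 347.1 m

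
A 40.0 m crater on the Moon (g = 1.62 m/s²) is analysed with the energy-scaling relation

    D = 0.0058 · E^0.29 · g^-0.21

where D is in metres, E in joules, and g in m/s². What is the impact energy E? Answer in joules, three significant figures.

E ≈ 2.45 × 10^13 J

Rearranging: E = [D / (0.0058 · g^-0.21)]^(1/0.29).
g^-0.21 = 1.62^-0.21 = 0.9037
D / (0.0058 × 0.9037) = 40 / (5.241 × 10^-3) = 7.632 × 10^3
E = (7.632 × 10^3)^3.4483 = 2.446 × 10^13 J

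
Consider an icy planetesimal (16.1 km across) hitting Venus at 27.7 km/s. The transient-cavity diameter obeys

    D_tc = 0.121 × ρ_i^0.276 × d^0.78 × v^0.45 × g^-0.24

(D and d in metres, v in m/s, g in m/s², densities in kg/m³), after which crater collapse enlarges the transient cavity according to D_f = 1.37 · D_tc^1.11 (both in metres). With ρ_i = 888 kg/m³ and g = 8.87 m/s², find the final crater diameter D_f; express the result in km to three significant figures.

In SI: d = 16100 m, v = 27700 m/s.
ρ_i^0.276 = 888^0.276 = 6.513
d^0.78 = 16100^0.78 = 1911
v^0.45 = 27700^0.45 = 99.80
g^-0.24 = 8.87^-0.24 = 0.5922
D_tc = 0.121 × 6.513 × 1911 × 99.80 × 0.5922 = 89010 m
D_f = 1.37 × (89010)^1.11 = 4.272 × 10^5 m
     = 427.2 km

D_f ≈ 427 km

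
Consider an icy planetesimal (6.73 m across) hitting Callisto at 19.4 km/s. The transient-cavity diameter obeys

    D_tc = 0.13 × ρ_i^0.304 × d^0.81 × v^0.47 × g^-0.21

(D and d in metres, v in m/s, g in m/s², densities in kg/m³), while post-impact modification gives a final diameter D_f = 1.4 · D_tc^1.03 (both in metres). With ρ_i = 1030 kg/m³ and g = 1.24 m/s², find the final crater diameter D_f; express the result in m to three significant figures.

v = 19400 m/s.
ρ_i^0.304 = 1030^0.304 = 8.240
d^0.81 = 6.73^0.81 = 4.685
v^0.47 = 19400^0.47 = 103.6
g^-0.21 = 1.24^-0.21 = 0.9558
D_tc = 0.13 × 8.240 × 4.685 × 103.6 × 0.9558 = 496.9 m
D_f = 1.4 × (496.9)^1.03 = 838.1 m

D_f ≈ 838 m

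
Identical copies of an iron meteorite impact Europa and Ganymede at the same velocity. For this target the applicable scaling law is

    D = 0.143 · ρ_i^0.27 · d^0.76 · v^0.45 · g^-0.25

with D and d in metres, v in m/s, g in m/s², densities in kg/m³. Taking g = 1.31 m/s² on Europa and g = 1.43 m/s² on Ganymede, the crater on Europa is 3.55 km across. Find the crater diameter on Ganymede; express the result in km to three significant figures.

D ≈ 3.47 km

All impactor-dependent factors cancel in the ratio, leaving D_Ganymede/D_Europa = (g_Ganymede/g_Europa)^-0.25.
(1.43/1.31)^-0.25 = 1.092^-0.25 = 0.9782
D_Ganymede = 0.9782 × 3.55 km = 3.47 km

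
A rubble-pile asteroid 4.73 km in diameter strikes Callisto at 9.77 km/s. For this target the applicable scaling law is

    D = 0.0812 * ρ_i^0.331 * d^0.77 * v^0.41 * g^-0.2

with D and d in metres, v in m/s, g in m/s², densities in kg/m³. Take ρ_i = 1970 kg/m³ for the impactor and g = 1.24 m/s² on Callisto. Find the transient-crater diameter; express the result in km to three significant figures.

D ≈ 28.0 km

In SI units: d = 4730 m, v = 9770 m/s.
ρ_i^0.331 = 1970^0.331 = 12.32
d^0.77 = 4730^0.77 = 675.5
v^0.41 = 9770^0.41 = 43.24
g^-0.2 = 1.24^-0.2 = 0.9579
D = 0.0812 × 12.32 × 675.5 × 43.24 × 0.9579 = 27990 m
   = 27.99 km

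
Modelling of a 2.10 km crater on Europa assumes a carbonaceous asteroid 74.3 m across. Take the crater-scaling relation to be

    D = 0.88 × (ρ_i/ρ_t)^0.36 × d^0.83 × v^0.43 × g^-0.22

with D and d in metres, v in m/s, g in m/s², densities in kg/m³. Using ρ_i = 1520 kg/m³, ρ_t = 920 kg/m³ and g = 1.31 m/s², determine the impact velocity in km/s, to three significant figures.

v ≈ 13.2 km/s

Rearranging for v: v = [D / (0.88 · (1520/920)^0.36 · 74.3^0.83 · 1.31^-0.22)]^(1/0.43).
D = 2100 m.
(1520/920)^0.36 = 1.198
74.3^0.83 = 35.72
1.31^-0.22 = 0.9423
Denominator = 0.88 × 1.198 × 35.72 × 0.9423 = 35.48
D / 35.48 = 2100 / 35.48 = 59.19
v = 59.19^(1/0.43) = 59.19^2.3256 = 13229 m/s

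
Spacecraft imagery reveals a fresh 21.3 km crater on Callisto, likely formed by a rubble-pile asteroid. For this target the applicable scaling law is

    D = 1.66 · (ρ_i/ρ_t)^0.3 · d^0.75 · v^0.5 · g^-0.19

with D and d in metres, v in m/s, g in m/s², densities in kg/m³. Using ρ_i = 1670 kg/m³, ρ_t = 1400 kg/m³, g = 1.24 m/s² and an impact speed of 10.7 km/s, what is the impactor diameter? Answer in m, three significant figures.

d ≈ 609 m

Rearranging for d: d = [D / (1.66 · (1670/1400)^0.3 · 10700^0.5 · 1.24^-0.19)]^(1/0.75).
D = 21300 m.
(1670/1400)^0.3 = 1.054
10700^0.5 = 103.4
1.24^-0.19 = 0.9600
Denominator = 1.66 × 1.054 × 103.4 × 0.9600 = 173.7
D / 173.7 = 21300 / 173.7 = 122.6
d = 122.6^(1/0.75) = 122.6^1.3333 = 609.0 m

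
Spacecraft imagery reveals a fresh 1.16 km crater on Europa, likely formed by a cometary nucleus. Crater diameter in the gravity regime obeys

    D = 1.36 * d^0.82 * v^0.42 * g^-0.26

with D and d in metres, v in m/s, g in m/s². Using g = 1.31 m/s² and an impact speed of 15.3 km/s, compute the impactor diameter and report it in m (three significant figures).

Rearranging for d: d = [D / (1.36 · 15300^0.42 · 1.31^-0.26)]^(1/0.82).
D = 1160 m.
15300^0.42 = 57.22
1.31^-0.26 = 0.9322
Denominator = 1.36 × 57.22 × 0.9322 = 72.54
D / 72.54 = 1160 / 72.54 = 15.99
d = 15.99^(1/0.82) = 15.99^1.2195 = 29.38 m

d ≈ 29.4 m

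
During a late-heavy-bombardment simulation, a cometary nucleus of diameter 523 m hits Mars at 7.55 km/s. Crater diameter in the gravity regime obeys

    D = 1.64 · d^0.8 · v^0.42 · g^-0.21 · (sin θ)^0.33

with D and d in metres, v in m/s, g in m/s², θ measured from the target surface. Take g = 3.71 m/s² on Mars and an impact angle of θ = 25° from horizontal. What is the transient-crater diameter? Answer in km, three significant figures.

In SI units: v = 7550 m/s.
d^0.8 = 523^0.8 = 149.6
v^0.42 = 7550^0.42 = 42.53
g^-0.21 = 3.71^-0.21 = 0.7593
(sin 25°)^0.33 = 0.4226^0.33 = 0.7526
D = 1.64 × 149.6 × 42.53 × 0.7593 × 0.7526 = 5963 m
   = 5.963 km

D ≈ 5.96 km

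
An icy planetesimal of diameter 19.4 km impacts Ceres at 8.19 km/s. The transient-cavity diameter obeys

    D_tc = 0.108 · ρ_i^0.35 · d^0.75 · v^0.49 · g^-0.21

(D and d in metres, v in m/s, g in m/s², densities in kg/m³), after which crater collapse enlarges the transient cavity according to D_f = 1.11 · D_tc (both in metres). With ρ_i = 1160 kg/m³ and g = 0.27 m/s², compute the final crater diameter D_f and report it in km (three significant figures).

In SI: d = 19400 m, v = 8190 m/s.
ρ_i^0.35 = 1160^0.35 = 11.82
d^0.75 = 19400^0.75 = 1644
v^0.49 = 8190^0.49 = 82.70
g^-0.21 = 0.27^-0.21 = 1.316
D_tc = 0.108 × 11.82 × 1644 × 82.70 × 1.316 = 2.284 × 10^5 m
D_f = 1.11 × 2.284 × 10^5 = 2.535 × 10^5 m
     = 253.5 km

D_f ≈ 254 km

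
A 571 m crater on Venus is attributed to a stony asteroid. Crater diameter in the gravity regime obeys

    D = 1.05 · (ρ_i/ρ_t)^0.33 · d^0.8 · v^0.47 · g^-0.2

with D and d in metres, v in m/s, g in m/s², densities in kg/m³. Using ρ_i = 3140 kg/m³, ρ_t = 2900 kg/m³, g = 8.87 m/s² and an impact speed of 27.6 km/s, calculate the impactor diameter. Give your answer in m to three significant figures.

Rearranging for d: d = [D / (1.05 · (3140/2900)^0.33 · 27600^0.47 · 8.87^-0.2)]^(1/0.8).
(3140/2900)^0.33 = 1.027
27600^0.47 = 122.2
8.87^-0.2 = 0.6463
Denominator = 1.05 × 1.027 × 122.2 × 0.6463 = 85.17
D / 85.17 = 571 / 85.17 = 6.704
d = 6.704^(1/0.8) = 6.704^1.25 = 10.79 m

d ≈ 10.8 m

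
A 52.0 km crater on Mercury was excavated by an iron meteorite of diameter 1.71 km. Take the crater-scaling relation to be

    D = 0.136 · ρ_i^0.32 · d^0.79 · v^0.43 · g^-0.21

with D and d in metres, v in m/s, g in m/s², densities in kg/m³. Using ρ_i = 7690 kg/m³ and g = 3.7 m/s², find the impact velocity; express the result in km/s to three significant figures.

Rearranging for v: v = [D / (0.136 · 7690^0.32 · 1710^0.79 · 3.7^-0.21)]^(1/0.43).
D = 52000 m.
7690^0.32 = 17.52
1710^0.79 = 358.2
3.7^-0.21 = 0.7598
Denominator = 0.136 × 17.52 × 358.2 × 0.7598 = 648.5
D / 648.5 = 52000 / 648.5 = 80.19
v = 80.19^(1/0.43) = 80.19^2.3256 = 26805 m/s

v ≈ 26.8 km/s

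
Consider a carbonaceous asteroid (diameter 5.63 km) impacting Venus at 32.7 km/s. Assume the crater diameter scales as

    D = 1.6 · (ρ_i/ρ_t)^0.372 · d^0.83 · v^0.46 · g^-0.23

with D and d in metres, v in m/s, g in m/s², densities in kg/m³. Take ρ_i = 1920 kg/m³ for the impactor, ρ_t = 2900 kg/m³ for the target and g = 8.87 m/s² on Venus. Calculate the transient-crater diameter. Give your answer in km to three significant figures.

In SI units: d = 5630 m, v = 32700 m/s.
(ρ_i/ρ_t)^0.372 = (1920/2900)^0.372 = 0.8578
d^0.83 = 5630^0.83 = 1297
v^0.46 = 32700^0.46 = 119.3
g^-0.23 = 8.87^-0.23 = 0.6053
D = 1.6 × 0.8578 × 1297 × 119.3 × 0.6053 = 1.285 × 10^5 m
   = 128.5 km

D ≈ 129 km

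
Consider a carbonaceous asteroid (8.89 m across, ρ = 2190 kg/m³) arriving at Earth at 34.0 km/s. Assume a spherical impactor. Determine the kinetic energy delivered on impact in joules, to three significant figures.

v = 34000 m/s.
Mass m = (π/6) ρ d³ = (π/6) × 2190 × (8.89)³ = 8.057 × 10^5 kg
E = ½ m v² = 0.5 × 8.057 × 10^5 × (34000)² = 4.657 × 10^14 J

E ≈ 4.66 × 10^14 J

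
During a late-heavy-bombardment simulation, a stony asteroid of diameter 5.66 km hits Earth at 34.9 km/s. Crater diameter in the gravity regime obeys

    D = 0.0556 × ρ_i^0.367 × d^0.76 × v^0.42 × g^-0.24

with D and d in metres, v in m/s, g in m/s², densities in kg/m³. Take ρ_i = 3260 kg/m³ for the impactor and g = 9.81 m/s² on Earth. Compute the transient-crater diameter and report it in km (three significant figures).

D ≈ 36.0 km

In SI units: d = 5660 m, v = 34900 m/s.
ρ_i^0.367 = 3260^0.367 = 19.47
d^0.76 = 5660^0.76 = 711.4
v^0.42 = 34900^0.42 = 80.91
g^-0.24 = 9.81^-0.24 = 0.5781
D = 0.0556 × 19.47 × 711.4 × 80.91 × 0.5781 = 36021 m
   = 36.02 km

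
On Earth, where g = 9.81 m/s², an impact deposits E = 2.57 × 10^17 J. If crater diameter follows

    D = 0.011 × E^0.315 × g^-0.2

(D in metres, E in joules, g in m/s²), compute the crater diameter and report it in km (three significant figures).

E^0.315 = (2.57 × 10^17)^0.315 = 3.049 × 10^5
g^-0.2 = 9.81^-0.2 = 0.6334
D = 0.011 × 3.049 × 10^5 × 0.6334 = 2124 m
   = 2.124 km

D ≈ 2.12 km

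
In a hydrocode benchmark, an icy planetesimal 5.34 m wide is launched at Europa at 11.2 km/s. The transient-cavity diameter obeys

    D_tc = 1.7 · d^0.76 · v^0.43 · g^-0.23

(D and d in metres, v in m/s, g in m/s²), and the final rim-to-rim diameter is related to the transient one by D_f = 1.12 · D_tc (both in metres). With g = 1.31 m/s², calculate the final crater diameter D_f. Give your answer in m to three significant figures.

D_f ≈ 352 m

v = 11200 m/s.
d^0.76 = 5.34^0.76 = 3.572
v^0.43 = 11200^0.43 = 55.10
g^-0.23 = 1.31^-0.23 = 0.9398
D_tc = 1.7 × 3.572 × 55.10 × 0.9398 = 314.4 m
D_f = 1.12 × 314.4 = 352.1 m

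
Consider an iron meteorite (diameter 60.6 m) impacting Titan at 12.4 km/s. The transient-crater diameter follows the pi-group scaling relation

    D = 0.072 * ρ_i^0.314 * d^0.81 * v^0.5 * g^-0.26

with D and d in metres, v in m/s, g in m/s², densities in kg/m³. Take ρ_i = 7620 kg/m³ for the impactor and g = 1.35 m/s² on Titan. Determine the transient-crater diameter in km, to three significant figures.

In SI units: v = 12400 m/s.
ρ_i^0.314 = 7620^0.314 = 16.56
d^0.81 = 60.6^0.81 = 27.78
v^0.5 = 12400^0.5 = 111.4
g^-0.26 = 1.35^-0.26 = 0.9249
D = 0.072 × 16.56 × 27.78 × 111.4 × 0.9249 = 3413 m
   = 3.413 km

D ≈ 3.41 km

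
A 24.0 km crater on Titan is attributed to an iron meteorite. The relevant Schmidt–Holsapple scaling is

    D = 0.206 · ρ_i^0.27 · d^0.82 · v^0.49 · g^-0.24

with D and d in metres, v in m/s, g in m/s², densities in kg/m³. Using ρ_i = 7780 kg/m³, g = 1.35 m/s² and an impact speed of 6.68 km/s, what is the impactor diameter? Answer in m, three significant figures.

d ≈ 447 m

Rearranging for d: d = [D / (0.206 · 7780^0.27 · 6680^0.49 · 1.35^-0.24)]^(1/0.82).
D = 24000 m.
7780^0.27 = 11.23
6680^0.49 = 74.84
1.35^-0.24 = 0.9305
Denominator = 0.206 × 11.23 × 74.84 × 0.9305 = 161.1
D / 161.1 = 24000 / 161.1 = 149.0
d = 149.0^(1/0.82) = 149.0^1.2195 = 446.9 m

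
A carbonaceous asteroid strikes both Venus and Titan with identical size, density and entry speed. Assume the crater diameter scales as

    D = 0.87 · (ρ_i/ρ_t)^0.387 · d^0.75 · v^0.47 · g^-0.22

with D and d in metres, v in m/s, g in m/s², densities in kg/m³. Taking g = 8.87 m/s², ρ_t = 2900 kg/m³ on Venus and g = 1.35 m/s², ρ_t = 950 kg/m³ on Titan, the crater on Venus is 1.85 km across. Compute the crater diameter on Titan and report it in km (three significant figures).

The impactor-only factors (d, v, ρ_i) cancel in the ratio, leaving D_Titan/D_Venus = (g_Titan/g_Venus)^-0.22 · (ρ_t,Venus/ρ_t,Titan)^0.387.
(1.35/8.87)^-0.22 = 0.1522^-0.22 = 1.513
(2900/950)^0.387 = 3.053^0.387 = 1.540
Ratio = 1.513 × 1.540 = 2.330
D_Titan = 2.330 × 1.85 km = 4.31 km

D ≈ 4.31 km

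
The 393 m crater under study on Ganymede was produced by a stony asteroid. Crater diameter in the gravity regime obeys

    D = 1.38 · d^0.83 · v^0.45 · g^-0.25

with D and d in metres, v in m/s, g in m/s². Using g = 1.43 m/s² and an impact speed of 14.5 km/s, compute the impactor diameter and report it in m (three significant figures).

Rearranging for d: d = [D / (1.38 · 14500^0.45 · 1.43^-0.25)]^(1/0.83).
14500^0.45 = 74.58
1.43^-0.25 = 0.9145
Denominator = 1.38 × 74.58 × 0.9145 = 94.12
D / 94.12 = 393 / 94.12 = 4.176
d = 4.176^(1/0.83) = 4.176^1.2048 = 5.596 m

d ≈ 5.60 m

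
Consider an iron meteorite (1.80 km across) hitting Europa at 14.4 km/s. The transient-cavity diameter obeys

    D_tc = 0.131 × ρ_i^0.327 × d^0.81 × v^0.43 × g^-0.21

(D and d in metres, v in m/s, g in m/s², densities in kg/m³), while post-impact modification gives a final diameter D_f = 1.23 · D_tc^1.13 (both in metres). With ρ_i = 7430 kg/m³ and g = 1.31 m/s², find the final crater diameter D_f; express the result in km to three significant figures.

In SI: d = 1800 m, v = 14400 m/s.
ρ_i^0.327 = 7430^0.327 = 18.44
d^0.81 = 1800^0.81 = 433.3
v^0.43 = 14400^0.43 = 61.39
g^-0.21 = 1.31^-0.21 = 0.9449
D_tc = 0.131 × 18.44 × 433.3 × 61.39 × 0.9449 = 60720 m
D_f = 1.23 × (60720)^1.13 = 3.127 × 10^5 m
     = 312.7 km

D_f ≈ 313 km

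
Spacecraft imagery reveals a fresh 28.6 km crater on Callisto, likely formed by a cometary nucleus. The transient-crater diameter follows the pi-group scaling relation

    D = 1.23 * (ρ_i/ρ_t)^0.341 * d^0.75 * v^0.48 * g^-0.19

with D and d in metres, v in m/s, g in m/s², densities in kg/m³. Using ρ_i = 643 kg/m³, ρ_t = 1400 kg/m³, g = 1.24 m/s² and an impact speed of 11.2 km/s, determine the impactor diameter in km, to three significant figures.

Rearranging for d: d = [D / (1.23 · (643/1400)^0.341 · 11200^0.48 · 1.24^-0.19)]^(1/0.75).
D = 28600 m.
(643/1400)^0.341 = 0.7670
11200^0.48 = 87.83
1.24^-0.19 = 0.9600
Denominator = 1.23 × 0.7670 × 87.83 × 0.9600 = 79.55
D / 79.55 = 28600 / 79.55 = 359.5
d = 359.5^(1/0.75) = 359.5^1.3333 = 2556 m

d ≈ 2.56 km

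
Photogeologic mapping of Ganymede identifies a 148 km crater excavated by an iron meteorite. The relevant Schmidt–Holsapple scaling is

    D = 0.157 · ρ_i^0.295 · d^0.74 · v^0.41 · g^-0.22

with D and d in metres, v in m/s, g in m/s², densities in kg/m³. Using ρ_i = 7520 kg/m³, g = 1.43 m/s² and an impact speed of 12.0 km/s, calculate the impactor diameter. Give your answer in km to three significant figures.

Rearranging for d: d = [D / (0.157 · 7520^0.295 · 12000^0.41 · 1.43^-0.22)]^(1/0.74).
D = 148000 m.
7520^0.295 = 13.92
12000^0.41 = 47.04
1.43^-0.22 = 0.9243
Denominator = 0.157 × 13.92 × 47.04 × 0.9243 = 95.02
D / 95.02 = 148000 / 95.02 = 1558
d = 1558^(1/0.74) = 1558^1.3514 = 20627 m

d ≈ 20.6 km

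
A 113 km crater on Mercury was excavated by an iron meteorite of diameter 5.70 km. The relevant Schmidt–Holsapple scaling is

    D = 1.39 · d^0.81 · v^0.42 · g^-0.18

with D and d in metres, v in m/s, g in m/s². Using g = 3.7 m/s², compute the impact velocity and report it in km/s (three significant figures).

Rearranging for v: v = [D / (1.39 · 5700^0.81 · 3.7^-0.18)]^(1/0.42).
D = 113000 m.
5700^0.81 = 1102
3.7^-0.18 = 0.7902
Denominator = 1.39 × 1102 × 0.7902 = 1210
D / 1210 = 113000 / 1210 = 93.39
v = 93.39^(1/0.42) = 93.39^2.381 = 49123 m/s

v ≈ 49.1 km/s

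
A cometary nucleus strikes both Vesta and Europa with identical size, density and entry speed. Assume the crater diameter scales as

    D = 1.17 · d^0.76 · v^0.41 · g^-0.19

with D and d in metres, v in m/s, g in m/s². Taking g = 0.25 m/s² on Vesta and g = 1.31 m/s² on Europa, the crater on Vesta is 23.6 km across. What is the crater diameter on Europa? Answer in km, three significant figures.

All impactor-dependent factors cancel in the ratio, leaving D_Europa/D_Vesta = (g_Europa/g_Vesta)^-0.19.
(1.31/0.25)^-0.19 = 5.240^-0.19 = 0.7300
D_Europa = 0.7300 × 23.6 km = 17.2 km

D ≈ 17.2 km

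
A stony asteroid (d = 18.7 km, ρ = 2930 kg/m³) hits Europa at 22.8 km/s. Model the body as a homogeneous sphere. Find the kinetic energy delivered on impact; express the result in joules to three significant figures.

E ≈ 2.61 × 10^24 J

d = 18700 m; v = 22800 m/s.
Mass m = (π/6) ρ d³ = (π/6) × 2930 × (18700)³ = 1.003 × 10^16 kg
E = ½ m v² = 0.5 × 1.003 × 10^16 × (22800)² = 2.607 × 10^24 J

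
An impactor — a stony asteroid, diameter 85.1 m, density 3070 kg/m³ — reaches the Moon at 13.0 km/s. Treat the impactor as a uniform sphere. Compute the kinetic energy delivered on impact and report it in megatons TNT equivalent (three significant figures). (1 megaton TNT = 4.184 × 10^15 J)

E ≈ 20.0 Mt TNT

v = 13000 m/s.
Mass m = (π/6) ρ d³ = (π/6) × 3070 × (85.1)³ = 9.907 × 10^8 kg
E = ½ m v² = 0.5 × 9.907 × 10^8 × (13000)² = 8.371 × 10^16 J
   = 8.371 × 10^16 / 4.184×10^15 = 20.01 Mt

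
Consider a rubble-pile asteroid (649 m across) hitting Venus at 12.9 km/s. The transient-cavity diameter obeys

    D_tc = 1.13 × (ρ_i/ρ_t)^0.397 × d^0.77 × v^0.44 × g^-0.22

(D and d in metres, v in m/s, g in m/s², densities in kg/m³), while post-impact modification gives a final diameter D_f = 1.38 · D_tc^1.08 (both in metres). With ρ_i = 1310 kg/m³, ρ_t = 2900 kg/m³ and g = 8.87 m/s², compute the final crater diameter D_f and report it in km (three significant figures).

D_f ≈ 13.1 km

v = 12900 m/s.
(ρ_i/ρ_t)^0.397 = (1310/2900)^0.397 = 0.7294
d^0.77 = 649^0.77 = 146.4
v^0.44 = 12900^0.44 = 64.37
g^-0.22 = 8.87^-0.22 = 0.6187
D_tc = 1.13 × 0.7294 × 146.4 × 64.37 × 0.6187 = 4806 m
D_f = 1.38 × (4806)^1.08 = 13068 m
     = 13.07 km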